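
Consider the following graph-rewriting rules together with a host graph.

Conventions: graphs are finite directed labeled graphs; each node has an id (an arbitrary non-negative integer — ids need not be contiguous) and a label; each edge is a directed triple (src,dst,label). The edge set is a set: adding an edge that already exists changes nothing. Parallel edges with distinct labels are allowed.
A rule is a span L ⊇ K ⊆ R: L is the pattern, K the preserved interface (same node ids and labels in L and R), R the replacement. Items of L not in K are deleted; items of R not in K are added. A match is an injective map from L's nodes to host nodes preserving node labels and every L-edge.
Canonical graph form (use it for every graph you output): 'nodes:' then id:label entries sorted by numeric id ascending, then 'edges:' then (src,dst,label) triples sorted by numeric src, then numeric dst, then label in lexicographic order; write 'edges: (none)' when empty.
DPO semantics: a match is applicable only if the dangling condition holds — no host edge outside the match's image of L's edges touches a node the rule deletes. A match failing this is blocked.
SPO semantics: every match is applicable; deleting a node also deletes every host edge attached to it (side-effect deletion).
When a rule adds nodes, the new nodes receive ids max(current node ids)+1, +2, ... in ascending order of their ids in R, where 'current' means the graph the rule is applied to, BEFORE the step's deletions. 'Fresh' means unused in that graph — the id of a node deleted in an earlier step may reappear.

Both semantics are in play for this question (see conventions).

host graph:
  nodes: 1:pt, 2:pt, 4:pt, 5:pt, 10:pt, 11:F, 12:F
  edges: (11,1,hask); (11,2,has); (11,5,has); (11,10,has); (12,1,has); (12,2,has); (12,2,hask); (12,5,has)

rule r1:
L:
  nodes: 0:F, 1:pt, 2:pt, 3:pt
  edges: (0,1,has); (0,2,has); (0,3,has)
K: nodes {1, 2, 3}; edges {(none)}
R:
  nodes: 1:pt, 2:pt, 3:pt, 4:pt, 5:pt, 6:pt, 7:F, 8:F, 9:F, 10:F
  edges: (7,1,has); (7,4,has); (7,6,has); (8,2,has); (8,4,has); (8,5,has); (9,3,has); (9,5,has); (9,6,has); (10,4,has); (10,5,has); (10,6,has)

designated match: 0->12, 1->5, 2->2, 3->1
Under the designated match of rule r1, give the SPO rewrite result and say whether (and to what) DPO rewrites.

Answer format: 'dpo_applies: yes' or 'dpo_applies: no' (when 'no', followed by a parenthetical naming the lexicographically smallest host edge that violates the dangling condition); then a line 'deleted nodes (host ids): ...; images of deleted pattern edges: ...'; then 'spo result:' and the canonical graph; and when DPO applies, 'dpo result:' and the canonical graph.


dpo_applies: no
(the rule deletes node 12, which keeps host edge (12,2,hask) outside the match image — the dangling condition fails, DPO blocks; SPO proceeds and side-deletes such edges)
deleted nodes (host ids): 12; images of deleted pattern edges: (12,1,has); (12,2,has); (12,5,has)
spo result:
nodes: 1:pt, 2:pt, 4:pt, 5:pt, 10:pt, 11:F, 13:pt, 14:pt, 15:pt, 16:F, 17:F, 18:F, 19:F
edges: (11,1,hask); (11,2,has); (11,5,has); (11,10,has); (16,5,has); (16,13,has); (16,15,has); (17,2,has); (17,13,has); (17,14,has); (18,1,has); (18,14,has); (18,15,has); (19,13,has); (19,14,has); (19,15,has)


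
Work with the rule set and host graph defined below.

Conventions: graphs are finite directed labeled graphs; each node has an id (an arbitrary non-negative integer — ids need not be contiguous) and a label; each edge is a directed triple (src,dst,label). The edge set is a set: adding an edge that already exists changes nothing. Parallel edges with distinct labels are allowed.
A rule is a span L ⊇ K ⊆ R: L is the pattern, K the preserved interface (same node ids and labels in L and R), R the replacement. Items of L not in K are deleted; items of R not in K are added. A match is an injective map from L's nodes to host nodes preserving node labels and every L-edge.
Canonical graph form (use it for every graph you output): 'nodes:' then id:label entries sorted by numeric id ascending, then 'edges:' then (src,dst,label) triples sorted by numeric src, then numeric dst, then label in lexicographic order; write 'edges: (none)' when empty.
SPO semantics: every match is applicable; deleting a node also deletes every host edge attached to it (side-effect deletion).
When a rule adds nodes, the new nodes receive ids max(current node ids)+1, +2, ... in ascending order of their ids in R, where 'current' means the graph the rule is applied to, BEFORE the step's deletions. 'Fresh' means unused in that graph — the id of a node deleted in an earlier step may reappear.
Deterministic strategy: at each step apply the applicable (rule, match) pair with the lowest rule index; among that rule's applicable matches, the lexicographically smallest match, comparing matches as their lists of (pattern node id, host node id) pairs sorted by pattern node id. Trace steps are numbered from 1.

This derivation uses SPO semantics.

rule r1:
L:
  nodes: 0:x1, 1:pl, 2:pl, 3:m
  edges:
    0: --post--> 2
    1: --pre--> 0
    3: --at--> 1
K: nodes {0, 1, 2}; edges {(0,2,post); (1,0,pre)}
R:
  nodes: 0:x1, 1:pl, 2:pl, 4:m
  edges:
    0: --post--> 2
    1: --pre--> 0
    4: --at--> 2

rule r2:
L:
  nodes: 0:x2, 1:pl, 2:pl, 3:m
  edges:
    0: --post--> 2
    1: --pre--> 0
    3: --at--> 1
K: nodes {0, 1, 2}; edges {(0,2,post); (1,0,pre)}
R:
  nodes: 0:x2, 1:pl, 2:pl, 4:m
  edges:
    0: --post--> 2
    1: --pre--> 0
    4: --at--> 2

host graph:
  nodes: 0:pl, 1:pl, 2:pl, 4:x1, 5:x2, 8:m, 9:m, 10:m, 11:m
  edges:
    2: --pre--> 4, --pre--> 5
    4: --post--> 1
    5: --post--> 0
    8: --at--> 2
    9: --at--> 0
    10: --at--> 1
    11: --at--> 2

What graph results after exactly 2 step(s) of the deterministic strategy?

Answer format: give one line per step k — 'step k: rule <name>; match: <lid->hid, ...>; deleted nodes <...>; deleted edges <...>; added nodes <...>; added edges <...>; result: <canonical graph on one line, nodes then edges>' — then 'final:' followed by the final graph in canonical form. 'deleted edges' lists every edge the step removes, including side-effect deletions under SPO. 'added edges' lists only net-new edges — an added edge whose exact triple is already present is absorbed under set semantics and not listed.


step 1: rule r1; match: 0->4, 1->2, 2->1, 3->8; deleted nodes 8; deleted edges (8,2,at); added nodes 12; added edges (12,1,at); result: nodes: 0:pl, 1:pl, 2:pl, 4:x1, 5:x2, 9:m, 10:m, 11:m, 12:m edges: (2,4,pre); (2,5,pre); (4,1,post); (5,0,post); (9,0,at); (10,1,at); (11,2,at); (12,1,at)
step 2: rule r1; match: 0->4, 1->2, 2->1, 3->11; deleted nodes 11; deleted edges (11,2,at); added nodes 13; added edges (13,1,at); result: nodes: 0:pl, 1:pl, 2:pl, 4:x1, 5:x2, 9:m, 10:m, 12:m, 13:m edges: (2,4,pre); (2,5,pre); (4,1,post); (5,0,post); (9,0,at); (10,1,at); (12,1,at); (13,1,at)
final:
nodes: 0:pl, 1:pl, 2:pl, 4:x1, 5:x2, 9:m, 10:m, 12:m, 13:m
edges: (2,4,pre); (2,5,pre); (4,1,post); (5,0,post); (9,0,at); (10,1,at); (12,1,at); (13,1,at)


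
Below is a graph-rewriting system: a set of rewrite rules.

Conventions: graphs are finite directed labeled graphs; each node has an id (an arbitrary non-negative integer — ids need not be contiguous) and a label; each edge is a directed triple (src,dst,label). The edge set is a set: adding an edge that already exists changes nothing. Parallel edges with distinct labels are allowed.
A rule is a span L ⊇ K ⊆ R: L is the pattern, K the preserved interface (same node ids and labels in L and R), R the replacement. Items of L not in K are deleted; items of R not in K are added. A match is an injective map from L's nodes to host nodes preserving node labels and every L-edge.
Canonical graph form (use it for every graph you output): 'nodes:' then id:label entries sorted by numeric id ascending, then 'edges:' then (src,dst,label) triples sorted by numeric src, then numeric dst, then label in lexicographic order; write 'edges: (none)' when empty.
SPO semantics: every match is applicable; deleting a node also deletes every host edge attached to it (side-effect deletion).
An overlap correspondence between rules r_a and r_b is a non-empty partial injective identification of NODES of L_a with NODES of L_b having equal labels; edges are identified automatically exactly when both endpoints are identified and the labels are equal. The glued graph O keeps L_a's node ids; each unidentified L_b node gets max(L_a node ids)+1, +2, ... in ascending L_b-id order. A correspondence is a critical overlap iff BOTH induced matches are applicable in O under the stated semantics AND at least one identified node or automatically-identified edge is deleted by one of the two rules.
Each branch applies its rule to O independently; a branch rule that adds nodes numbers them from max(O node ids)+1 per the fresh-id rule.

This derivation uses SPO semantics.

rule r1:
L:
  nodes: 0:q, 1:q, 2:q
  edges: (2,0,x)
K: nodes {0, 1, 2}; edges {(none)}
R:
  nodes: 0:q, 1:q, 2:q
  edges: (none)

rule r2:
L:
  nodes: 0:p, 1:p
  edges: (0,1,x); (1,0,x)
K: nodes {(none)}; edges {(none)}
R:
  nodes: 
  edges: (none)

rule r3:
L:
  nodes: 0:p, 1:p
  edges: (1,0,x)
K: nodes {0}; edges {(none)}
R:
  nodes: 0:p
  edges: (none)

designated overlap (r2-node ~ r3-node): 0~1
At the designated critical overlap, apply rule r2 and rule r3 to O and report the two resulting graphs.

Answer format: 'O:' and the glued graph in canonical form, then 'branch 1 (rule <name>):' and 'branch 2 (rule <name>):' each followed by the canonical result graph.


O:
nodes: 0:p, 1:p, 2:p
edges: (0,1,x); (0,2,x); (1,0,x)
branch 1 (rule r2):
nodes: 2:p
edges: (none)
branch 2 (rule r3):
nodes: 1:p, 2:p
edges: (none)


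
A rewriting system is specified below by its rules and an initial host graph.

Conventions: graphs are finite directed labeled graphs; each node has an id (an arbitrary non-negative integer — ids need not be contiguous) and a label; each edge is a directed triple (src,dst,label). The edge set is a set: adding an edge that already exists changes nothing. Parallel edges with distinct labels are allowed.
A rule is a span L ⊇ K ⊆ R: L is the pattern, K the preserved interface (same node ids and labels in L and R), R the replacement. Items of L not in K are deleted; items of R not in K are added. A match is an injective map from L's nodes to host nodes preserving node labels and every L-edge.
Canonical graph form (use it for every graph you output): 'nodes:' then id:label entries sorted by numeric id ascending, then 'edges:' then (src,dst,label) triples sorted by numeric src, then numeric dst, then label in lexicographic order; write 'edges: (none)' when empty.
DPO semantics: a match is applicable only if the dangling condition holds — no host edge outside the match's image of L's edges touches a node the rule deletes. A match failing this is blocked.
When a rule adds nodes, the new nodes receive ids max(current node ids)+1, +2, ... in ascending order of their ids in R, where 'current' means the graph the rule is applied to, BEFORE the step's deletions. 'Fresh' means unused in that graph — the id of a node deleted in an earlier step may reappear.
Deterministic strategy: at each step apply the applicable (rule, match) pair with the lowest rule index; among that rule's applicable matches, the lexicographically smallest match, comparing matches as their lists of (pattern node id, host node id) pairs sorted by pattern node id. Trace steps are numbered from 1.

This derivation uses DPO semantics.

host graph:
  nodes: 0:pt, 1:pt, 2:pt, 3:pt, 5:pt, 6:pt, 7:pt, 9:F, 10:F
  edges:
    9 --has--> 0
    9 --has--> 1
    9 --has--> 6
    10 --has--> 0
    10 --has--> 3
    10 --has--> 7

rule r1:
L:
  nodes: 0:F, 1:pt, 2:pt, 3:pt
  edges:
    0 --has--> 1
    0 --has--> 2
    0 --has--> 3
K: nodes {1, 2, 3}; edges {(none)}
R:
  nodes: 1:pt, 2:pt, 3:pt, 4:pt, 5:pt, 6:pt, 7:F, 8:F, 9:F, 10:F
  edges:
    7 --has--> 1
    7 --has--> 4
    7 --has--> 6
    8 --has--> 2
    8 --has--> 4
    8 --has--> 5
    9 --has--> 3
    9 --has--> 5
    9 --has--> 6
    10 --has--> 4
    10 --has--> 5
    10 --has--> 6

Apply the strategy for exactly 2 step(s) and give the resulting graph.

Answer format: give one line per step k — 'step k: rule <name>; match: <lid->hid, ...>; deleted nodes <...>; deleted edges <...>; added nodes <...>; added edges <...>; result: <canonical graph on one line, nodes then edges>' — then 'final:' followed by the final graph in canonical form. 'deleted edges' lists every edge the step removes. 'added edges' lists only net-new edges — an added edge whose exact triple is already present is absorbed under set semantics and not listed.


step 1: rule r1; match: 0->9, 1->0, 2->1, 3->6; deleted nodes 9; deleted edges (9,0,has); (9,1,has); (9,6,has); added nodes 11, 12, 13, 14, 15, 16, 17; added edges (14,0,has); (14,11,has); (14,13,has); (15,1,has); (15,11,has); (15,12,has); (16,6,has); (16,12,has); (16,13,has); (17,11,has); (17,12,has); (17,13,has); result: nodes: 0:pt, 1:pt, 2:pt, 3:pt, 5:pt, 6:pt, 7:pt, 10:F, 11:pt, 12:pt, 13:pt, 14:F, 15:F, 16:F, 17:F edges: (10,0,has); (10,3,has); (10,7,has); (14,0,has); (14,11,has); (14,13,has); (15,1,has); (15,11,has); (15,12,has); (16,6,has); (16,12,has); (16,13,has); (17,11,has); (17,12,has); (17,13,has)
step 2: rule r1; match: 0->10, 1->0, 2->3, 3->7; deleted nodes 10; deleted edges (10,0,has); (10,3,has); (10,7,has); added nodes 18, 19, 20, 21, 22, 23, 24; added edges (21,0,has); (21,18,has); (21,20,has); (22,3,has); (22,18,has); (22,19,has); (23,7,has); (23,19,has); (23,20,has); (24,18,has); (24,19,has); (24,20,has); result: nodes: 0:pt, 1:pt, 2:pt, 3:pt, 5:pt, 6:pt, 7:pt, 11:pt, 12:pt, 13:pt, 14:F, 15:F, 16:F, 17:F, 18:pt, 19:pt, 20:pt, 21:F, 22:F, 23:F, 24:F edges: (14,0,has); (14,11,has); (14,13,has); (15,1,has); (15,11,has); (15,12,has); (16,6,has); (16,12,has); (16,13,has); (17,11,has); (17,12,has); (17,13,has); (21,0,has); (21,18,has); (21,20,has); (22,3,has); (22,18,has); (22,19,has); (23,7,has); (23,19,has); (23,20,has); (24,18,has); (24,19,has); (24,20,has)
final:
nodes: 0:pt, 1:pt, 2:pt, 3:pt, 5:pt, 6:pt, 7:pt, 11:pt, 12:pt, 13:pt, 14:F, 15:F, 16:F, 17:F, 18:pt, 19:pt, 20:pt, 21:F, 22:F, 23:F, 24:F
edges: (14,0,has); (14,11,has); (14,13,has); (15,1,has); (15,11,has); (15,12,has); (16,6,has); (16,12,has); (16,13,has); (17,11,has); (17,12,has); (17,13,has); (21,0,has); (21,18,has); (21,20,has); (22,3,has); (22,18,has); (22,19,has); (23,7,has); (23,19,has); (23,20,has); (24,18,has); (24,19,has); (24,20,has)


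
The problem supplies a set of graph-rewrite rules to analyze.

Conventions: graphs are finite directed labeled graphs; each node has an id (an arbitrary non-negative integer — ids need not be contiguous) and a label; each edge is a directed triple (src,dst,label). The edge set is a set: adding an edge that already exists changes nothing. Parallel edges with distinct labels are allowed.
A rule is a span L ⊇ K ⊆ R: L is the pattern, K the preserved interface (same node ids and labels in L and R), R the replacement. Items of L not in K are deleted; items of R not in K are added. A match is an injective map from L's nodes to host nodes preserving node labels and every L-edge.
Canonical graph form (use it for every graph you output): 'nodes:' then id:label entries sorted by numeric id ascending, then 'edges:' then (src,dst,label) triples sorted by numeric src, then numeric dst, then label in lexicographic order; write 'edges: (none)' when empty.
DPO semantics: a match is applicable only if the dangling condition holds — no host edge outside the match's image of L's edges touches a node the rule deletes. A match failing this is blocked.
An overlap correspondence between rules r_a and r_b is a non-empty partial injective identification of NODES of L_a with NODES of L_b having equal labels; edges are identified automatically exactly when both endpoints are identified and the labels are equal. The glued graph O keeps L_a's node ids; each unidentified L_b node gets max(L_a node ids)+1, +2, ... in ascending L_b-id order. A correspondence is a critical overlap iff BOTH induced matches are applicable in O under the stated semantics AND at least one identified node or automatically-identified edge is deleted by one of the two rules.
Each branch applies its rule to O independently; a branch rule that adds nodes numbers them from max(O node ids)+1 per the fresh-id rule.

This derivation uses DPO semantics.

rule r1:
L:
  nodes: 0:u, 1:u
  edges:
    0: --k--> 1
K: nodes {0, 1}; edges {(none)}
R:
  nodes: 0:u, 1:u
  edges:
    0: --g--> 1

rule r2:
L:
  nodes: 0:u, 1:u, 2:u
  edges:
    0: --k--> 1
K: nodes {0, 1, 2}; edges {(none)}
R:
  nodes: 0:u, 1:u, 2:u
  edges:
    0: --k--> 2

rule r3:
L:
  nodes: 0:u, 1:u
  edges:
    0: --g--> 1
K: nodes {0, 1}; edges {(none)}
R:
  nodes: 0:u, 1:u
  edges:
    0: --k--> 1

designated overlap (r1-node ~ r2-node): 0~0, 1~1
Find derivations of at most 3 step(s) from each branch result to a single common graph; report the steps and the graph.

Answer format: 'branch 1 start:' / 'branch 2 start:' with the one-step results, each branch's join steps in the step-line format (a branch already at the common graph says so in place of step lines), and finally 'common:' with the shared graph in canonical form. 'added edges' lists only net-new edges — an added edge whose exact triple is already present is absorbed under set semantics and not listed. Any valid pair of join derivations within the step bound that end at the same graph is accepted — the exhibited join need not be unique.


branch 1 start:
nodes: 0:u, 1:u, 2:u
edges: (0,1,g)
branch 2 start:
nodes: 0:u, 1:u, 2:u
edges: (0,2,k)
branch 1 step 1: rule r3; match: 0->0, 1->1; deleted nodes (none); deleted edges (0,1,g); added nodes (none); added edges (0,1,k); result: nodes: 0:u, 1:u, 2:u edges: (0,1,k)
branch 2 step 1: rule r2; match: 0->0, 1->2, 2->1; deleted nodes (none); deleted edges (0,2,k); added nodes (none); added edges (0,1,k); result: nodes: 0:u, 1:u, 2:u edges: (0,1,k)
common:
nodes: 0:u, 1:u, 2:u
edges: (0,1,k)


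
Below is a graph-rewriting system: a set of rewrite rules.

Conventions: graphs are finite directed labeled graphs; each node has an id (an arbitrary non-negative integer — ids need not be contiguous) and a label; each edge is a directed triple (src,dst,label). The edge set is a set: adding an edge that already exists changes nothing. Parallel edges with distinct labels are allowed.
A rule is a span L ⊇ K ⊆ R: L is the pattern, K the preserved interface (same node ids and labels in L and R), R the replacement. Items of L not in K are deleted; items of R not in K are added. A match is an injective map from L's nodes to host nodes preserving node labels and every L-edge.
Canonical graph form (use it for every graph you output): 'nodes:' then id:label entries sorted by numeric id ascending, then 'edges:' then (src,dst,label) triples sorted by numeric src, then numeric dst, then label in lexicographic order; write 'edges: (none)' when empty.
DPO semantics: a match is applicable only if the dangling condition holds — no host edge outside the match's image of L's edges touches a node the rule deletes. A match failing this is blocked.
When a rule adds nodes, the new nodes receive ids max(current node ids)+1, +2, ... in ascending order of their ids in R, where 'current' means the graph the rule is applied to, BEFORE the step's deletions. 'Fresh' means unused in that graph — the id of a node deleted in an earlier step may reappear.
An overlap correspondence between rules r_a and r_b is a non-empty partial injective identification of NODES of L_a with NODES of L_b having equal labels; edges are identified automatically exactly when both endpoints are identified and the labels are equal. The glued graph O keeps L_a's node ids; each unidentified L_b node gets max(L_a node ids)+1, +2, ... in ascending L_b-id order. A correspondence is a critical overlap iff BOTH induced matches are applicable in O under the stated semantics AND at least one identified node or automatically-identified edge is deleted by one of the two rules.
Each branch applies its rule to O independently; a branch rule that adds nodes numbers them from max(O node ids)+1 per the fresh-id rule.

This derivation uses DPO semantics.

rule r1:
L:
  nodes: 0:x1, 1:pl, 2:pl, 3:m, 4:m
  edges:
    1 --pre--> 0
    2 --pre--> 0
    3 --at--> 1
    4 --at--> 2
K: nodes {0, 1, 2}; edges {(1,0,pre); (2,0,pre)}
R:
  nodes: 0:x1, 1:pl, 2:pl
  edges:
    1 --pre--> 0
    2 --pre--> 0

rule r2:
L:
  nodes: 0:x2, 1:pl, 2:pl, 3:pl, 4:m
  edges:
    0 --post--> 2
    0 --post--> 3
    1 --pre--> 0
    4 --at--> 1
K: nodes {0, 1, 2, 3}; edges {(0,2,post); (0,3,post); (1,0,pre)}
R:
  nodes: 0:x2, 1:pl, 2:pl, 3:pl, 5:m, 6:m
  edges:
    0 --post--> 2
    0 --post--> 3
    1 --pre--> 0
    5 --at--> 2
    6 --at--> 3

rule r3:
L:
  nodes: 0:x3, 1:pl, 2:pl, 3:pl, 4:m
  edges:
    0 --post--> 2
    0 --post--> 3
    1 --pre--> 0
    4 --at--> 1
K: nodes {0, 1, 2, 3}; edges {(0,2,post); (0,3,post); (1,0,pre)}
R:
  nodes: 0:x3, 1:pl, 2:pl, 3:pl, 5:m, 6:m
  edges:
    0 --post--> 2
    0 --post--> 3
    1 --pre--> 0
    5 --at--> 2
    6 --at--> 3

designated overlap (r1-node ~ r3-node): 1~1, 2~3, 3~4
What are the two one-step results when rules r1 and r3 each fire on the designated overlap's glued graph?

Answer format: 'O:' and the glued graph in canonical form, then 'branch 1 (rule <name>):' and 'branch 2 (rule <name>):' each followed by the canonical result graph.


O:
nodes: 0:x1, 1:pl, 2:pl, 3:m, 4:m, 5:x3, 6:pl
edges: (1,0,pre); (1,5,pre); (2,0,pre); (3,1,at); (4,2,at); (5,2,post); (5,6,post)
branch 1 (rule r1):
nodes: 0:x1, 1:pl, 2:pl, 5:x3, 6:pl
edges: (1,0,pre); (1,5,pre); (2,0,pre); (5,2,post); (5,6,post)
branch 2 (rule r3):
nodes: 0:x1, 1:pl, 2:pl, 4:m, 5:x3, 6:pl, 7:m, 8:m
edges: (1,0,pre); (1,5,pre); (2,0,pre); (4,2,at); (5,2,post); (5,6,post); (7,6,at); (8,2,at)


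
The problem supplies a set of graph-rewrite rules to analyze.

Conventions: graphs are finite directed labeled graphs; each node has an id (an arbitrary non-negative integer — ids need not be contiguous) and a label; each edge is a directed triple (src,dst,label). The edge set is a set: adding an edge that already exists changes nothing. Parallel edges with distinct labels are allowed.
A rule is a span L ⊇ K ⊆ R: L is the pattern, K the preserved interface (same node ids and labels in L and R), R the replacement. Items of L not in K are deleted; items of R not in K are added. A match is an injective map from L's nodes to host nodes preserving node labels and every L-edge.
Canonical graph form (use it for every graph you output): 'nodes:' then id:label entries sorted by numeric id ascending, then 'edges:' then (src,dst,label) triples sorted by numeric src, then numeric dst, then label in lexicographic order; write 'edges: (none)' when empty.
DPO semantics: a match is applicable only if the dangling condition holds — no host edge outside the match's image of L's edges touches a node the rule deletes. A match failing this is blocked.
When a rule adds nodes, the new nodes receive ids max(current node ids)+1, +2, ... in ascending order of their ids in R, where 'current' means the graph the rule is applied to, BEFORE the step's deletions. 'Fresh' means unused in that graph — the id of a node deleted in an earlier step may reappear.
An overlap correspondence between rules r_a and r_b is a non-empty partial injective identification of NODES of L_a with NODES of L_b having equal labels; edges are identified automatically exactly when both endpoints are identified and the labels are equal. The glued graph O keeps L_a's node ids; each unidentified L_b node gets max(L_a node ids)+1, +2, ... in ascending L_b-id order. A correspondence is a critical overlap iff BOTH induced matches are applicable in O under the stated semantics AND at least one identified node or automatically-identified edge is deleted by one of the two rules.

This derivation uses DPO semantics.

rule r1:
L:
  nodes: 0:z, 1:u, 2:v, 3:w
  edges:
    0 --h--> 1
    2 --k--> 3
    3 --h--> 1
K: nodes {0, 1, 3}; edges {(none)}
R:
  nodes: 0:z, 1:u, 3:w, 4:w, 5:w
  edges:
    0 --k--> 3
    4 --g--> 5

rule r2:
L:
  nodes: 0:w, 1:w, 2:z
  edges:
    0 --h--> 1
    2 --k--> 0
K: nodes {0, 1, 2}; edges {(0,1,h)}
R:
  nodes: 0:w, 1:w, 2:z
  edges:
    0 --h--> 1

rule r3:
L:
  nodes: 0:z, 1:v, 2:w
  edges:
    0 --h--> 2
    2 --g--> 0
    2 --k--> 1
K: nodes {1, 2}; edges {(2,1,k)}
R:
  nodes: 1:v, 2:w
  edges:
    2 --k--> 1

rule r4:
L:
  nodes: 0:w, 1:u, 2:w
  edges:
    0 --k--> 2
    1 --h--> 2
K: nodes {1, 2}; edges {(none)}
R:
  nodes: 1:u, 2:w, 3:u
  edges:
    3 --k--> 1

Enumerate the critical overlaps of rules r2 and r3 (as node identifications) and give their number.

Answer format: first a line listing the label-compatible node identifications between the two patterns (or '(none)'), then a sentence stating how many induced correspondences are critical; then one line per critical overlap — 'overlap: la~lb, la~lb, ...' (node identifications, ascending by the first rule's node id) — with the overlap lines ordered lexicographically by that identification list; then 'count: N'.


label-compatible node identifications between L(r2) and L(r3): 0~2, 1~2, 2~0
0 of the induced correspondences are critical overlaps of r2 and r3.
count: 0


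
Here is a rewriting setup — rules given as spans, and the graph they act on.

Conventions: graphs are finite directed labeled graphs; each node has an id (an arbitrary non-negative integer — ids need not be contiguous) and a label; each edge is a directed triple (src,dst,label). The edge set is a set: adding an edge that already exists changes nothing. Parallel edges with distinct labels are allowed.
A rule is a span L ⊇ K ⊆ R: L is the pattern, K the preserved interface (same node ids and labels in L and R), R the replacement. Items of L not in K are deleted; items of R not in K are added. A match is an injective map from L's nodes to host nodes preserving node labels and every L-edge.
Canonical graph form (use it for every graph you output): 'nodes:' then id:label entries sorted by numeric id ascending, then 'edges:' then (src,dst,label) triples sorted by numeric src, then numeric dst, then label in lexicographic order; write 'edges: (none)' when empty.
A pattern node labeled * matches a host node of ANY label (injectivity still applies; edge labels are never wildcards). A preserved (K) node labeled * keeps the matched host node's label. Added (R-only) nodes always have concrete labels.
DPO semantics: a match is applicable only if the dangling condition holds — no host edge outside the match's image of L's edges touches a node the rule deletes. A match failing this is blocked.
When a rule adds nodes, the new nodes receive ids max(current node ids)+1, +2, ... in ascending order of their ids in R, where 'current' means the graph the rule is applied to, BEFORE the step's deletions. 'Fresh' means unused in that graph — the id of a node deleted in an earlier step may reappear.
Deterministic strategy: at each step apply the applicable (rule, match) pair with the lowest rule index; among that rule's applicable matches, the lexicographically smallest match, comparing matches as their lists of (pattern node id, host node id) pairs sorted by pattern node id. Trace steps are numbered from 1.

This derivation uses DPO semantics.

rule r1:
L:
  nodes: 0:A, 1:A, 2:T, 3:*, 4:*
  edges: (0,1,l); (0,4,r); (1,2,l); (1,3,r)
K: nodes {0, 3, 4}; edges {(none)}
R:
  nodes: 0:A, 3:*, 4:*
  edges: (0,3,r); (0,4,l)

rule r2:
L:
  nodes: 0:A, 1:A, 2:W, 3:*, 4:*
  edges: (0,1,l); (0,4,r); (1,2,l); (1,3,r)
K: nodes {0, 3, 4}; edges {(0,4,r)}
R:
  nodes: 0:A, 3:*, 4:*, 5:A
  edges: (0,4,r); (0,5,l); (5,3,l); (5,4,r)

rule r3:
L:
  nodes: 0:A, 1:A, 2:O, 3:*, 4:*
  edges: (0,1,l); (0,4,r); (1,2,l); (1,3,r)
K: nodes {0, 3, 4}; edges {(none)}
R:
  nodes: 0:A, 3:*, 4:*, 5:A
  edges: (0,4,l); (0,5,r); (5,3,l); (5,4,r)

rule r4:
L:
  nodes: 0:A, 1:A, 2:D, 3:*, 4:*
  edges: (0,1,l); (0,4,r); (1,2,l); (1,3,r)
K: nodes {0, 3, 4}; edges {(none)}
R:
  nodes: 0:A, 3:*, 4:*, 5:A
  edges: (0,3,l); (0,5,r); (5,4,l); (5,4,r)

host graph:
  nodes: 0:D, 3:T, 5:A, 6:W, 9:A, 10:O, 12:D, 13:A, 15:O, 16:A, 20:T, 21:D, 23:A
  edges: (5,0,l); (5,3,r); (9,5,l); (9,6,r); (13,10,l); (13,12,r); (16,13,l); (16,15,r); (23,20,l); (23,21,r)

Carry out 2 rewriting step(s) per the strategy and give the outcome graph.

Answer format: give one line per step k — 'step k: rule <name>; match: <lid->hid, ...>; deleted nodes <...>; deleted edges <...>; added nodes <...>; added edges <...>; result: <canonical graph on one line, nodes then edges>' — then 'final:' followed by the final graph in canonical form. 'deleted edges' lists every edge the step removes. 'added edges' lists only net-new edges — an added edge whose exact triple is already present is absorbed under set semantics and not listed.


step 1: rule r3; match: 0->16, 1->13, 2->10, 3->12, 4->15; deleted nodes 10, 13; deleted edges (13,10,l); (13,12,r); (16,13,l); (16,15,r); added nodes 24; added edges (16,15,l); (16,24,r); (24,12,l); (24,15,r); result: nodes: 0:D, 3:T, 5:A, 6:W, 9:A, 12:D, 15:O, 16:A, 20:T, 21:D, 23:A, 24:A edges: (5,0,l); (5,3,r); (9,5,l); (9,6,r); (16,15,l); (16,24,r); (23,20,l); (23,21,r); (24,12,l); (24,15,r)
step 2: rule r4; match: 0->9, 1->5, 2->0, 3->3, 4->6; deleted nodes 0, 5; deleted edges (5,0,l); (5,3,r); (9,5,l); (9,6,r); added nodes 25; added edges (9,3,l); (9,25,r); (25,6,l); (25,6,r); result: nodes: 3:T, 6:W, 9:A, 12:D, 15:O, 16:A, 20:T, 21:D, 23:A, 24:A, 25:A edges: (9,3,l); (9,25,r); (16,15,l); (16,24,r); (23,20,l); (23,21,r); (24,12,l); (24,15,r); (25,6,l); (25,6,r)
final:
nodes: 3:T, 6:W, 9:A, 12:D, 15:O, 16:A, 20:T, 21:D, 23:A, 24:A, 25:A
edges: (9,3,l); (9,25,r); (16,15,l); (16,24,r); (23,20,l); (23,21,r); (24,12,l); (24,15,r); (25,6,l); (25,6,r)


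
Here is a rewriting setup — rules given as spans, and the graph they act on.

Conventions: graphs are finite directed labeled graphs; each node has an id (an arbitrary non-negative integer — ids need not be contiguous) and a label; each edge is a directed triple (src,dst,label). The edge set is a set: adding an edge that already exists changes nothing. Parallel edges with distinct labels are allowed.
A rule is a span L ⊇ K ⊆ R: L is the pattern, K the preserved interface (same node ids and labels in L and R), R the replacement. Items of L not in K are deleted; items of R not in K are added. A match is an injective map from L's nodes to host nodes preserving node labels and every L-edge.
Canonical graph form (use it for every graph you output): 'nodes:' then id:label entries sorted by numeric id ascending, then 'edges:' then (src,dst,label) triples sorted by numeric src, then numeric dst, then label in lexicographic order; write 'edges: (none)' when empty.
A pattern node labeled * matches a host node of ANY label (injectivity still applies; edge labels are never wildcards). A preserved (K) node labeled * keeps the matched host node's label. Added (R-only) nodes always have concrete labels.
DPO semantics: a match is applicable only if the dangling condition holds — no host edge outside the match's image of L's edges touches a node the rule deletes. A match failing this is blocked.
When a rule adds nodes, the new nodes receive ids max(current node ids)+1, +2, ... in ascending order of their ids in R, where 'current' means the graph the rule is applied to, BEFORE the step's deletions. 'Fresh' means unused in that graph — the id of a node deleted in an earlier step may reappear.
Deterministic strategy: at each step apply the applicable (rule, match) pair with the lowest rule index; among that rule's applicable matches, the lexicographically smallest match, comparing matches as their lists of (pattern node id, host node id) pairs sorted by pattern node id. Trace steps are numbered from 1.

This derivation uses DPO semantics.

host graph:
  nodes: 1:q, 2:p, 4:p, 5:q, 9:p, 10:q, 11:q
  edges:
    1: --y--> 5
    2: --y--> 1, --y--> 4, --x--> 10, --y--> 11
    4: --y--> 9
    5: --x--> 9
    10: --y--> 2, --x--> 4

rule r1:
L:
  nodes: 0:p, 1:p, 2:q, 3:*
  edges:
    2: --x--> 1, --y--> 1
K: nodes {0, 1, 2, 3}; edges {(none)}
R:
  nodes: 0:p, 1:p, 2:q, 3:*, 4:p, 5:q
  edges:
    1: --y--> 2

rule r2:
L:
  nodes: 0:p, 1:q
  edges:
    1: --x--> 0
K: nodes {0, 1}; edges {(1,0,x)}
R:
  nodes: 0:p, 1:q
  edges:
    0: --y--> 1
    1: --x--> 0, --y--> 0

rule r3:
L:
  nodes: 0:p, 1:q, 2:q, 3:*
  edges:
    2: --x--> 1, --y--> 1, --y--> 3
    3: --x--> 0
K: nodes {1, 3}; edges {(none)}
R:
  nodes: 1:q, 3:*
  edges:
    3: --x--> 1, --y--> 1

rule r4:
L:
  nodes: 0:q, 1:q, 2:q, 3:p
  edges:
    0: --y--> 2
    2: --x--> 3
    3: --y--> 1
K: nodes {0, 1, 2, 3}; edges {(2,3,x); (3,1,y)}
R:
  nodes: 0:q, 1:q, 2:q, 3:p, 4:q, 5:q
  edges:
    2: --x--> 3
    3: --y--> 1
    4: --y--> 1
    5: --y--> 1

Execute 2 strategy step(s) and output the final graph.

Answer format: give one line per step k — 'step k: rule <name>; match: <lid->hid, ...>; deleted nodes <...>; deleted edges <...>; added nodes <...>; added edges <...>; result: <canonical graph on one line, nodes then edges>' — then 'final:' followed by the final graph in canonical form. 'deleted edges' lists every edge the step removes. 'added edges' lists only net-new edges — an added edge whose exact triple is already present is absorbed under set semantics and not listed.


step 1: rule r2; match: 0->4, 1->10; deleted nodes (none); deleted edges (none); added nodes (none); added edges (4,10,y); (10,4,y); result: nodes: 1:q, 2:p, 4:p, 5:q, 9:p, 10:q, 11:q edges: (1,5,y); (2,1,y); (2,4,y); (2,10,x); (2,11,y); (4,9,y); (4,10,y); (5,9,x); (10,2,y); (10,4,x); (10,4,y)
step 2: rule r1; match: 0->2, 1->4, 2->10, 3->1; deleted nodes (none); deleted edges (10,4,x); (10,4,y); added nodes 12, 13; added edges (none); result: nodes: 1:q, 2:p, 4:p, 5:q, 9:p, 10:q, 11:q, 12:p, 13:q edges: (1,5,y); (2,1,y); (2,4,y); (2,10,x); (2,11,y); (4,9,y); (4,10,y); (5,9,x); (10,2,y)
final:
nodes: 1:q, 2:p, 4:p, 5:q, 9:p, 10:q, 11:q, 12:p, 13:q
edges: (1,5,y); (2,1,y); (2,4,y); (2,10,x); (2,11,y); (4,9,y); (4,10,y); (5,9,x); (10,2,y)


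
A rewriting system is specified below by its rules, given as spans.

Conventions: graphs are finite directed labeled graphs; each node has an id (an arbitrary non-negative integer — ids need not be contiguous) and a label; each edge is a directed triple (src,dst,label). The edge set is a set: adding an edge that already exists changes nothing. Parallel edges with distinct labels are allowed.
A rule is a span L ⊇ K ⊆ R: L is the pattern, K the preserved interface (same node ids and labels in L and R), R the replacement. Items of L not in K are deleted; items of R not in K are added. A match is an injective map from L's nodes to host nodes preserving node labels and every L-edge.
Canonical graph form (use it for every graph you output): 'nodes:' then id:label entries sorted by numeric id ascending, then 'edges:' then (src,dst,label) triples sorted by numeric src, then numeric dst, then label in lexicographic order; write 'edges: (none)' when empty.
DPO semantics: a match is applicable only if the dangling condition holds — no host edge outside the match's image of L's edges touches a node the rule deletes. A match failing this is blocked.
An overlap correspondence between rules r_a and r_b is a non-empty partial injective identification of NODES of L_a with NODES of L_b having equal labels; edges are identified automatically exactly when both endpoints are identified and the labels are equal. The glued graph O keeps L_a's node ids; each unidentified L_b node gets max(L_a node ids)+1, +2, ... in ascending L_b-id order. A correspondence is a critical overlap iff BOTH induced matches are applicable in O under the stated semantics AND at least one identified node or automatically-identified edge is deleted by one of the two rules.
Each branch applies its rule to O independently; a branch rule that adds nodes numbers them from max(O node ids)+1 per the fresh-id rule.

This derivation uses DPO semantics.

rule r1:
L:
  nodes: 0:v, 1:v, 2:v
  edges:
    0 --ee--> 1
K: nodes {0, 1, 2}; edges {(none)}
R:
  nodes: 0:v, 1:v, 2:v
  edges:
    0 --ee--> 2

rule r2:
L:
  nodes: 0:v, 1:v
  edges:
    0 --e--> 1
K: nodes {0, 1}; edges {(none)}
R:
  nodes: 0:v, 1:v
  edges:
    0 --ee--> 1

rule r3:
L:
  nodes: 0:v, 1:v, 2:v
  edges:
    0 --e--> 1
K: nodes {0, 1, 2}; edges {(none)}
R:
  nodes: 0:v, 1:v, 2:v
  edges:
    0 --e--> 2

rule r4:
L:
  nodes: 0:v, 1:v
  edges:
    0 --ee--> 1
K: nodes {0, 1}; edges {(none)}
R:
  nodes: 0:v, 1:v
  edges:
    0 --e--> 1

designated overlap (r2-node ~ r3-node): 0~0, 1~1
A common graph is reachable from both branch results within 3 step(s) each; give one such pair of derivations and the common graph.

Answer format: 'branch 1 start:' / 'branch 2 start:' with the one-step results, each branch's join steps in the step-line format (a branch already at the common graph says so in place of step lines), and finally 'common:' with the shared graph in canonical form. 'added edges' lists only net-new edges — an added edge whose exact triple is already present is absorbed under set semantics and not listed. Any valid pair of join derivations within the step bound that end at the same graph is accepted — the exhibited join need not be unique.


branch 1 start:
nodes: 0:v, 1:v, 2:v
edges: (0,1,ee)
branch 2 start:
nodes: 0:v, 1:v, 2:v
edges: (0,2,e)
branch 1 step 1: rule r4; match: 0->0, 1->1; deleted nodes (none); deleted edges (0,1,ee); added nodes (none); added edges (0,1,e); result: nodes: 0:v, 1:v, 2:v edges: (0,1,e)
branch 2 step 1: rule r3; match: 0->0, 1->2, 2->1; deleted nodes (none); deleted edges (0,2,e); added nodes (none); added edges (0,1,e); result: nodes: 0:v, 1:v, 2:v edges: (0,1,e)
common:
nodes: 0:v, 1:v, 2:v
edges: (0,1,e)


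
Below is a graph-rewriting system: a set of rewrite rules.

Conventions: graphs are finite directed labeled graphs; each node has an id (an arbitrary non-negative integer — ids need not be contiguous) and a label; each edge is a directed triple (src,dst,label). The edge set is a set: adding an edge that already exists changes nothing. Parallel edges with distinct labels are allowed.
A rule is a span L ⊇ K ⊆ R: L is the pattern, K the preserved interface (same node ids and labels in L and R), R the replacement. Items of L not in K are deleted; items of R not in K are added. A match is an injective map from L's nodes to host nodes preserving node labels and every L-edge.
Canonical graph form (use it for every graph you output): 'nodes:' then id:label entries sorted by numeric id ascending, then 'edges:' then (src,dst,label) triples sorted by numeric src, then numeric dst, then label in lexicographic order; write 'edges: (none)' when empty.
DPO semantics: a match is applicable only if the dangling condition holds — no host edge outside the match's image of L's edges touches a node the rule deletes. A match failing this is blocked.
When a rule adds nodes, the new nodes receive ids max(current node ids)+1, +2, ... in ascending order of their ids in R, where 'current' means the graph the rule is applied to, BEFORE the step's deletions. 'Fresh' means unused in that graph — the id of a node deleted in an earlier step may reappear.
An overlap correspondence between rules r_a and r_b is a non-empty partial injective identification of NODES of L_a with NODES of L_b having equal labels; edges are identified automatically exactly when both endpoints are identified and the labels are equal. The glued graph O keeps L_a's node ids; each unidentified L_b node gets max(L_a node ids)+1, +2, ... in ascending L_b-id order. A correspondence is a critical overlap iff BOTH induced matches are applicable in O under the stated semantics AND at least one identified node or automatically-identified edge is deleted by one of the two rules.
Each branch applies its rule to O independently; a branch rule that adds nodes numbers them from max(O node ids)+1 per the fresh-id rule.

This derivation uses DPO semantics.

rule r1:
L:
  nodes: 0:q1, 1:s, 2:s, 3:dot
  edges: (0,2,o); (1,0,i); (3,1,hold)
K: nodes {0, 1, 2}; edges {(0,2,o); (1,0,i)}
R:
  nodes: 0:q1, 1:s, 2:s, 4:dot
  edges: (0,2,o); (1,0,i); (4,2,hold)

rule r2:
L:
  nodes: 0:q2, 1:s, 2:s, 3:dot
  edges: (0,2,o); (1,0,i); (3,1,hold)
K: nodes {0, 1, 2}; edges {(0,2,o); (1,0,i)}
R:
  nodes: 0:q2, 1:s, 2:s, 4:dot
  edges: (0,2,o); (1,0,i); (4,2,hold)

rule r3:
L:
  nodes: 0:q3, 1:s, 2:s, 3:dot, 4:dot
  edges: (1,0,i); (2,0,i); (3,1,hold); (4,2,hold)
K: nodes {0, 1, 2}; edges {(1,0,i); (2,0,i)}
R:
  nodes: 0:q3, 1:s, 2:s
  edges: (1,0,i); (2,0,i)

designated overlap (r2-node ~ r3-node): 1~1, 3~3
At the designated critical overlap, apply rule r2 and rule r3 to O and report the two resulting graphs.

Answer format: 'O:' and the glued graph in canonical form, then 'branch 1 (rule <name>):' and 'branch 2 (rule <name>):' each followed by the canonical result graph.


O:
nodes: 0:q2, 1:s, 2:s, 3:dot, 4:q3, 5:s, 6:dot
edges: (0,2,o); (1,0,i); (1,4,i); (3,1,hold); (5,4,i); (6,5,hold)
branch 1 (rule r2):
nodes: 0:q2, 1:s, 2:s, 4:q3, 5:s, 6:dot, 7:dot
edges: (0,2,o); (1,0,i); (1,4,i); (5,4,i); (6,5,hold); (7,2,hold)
branch 2 (rule r3):
nodes: 0:q2, 1:s, 2:s, 4:q3, 5:s
edges: (0,2,o); (1,0,i); (1,4,i); (5,4,i)
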